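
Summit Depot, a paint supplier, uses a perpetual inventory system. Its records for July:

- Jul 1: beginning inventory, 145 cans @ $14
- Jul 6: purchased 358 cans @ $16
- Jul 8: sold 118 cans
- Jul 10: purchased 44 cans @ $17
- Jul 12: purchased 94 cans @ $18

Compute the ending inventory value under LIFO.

Ending inventory = $8,310

Jul 8, 118 sold [LIFO — newest first]: 118 @ $16 = $1,888
Ending inventory: 145 @ $14 + 240 @ $16 + 44 @ $17 + 94 @ $18 = $8,310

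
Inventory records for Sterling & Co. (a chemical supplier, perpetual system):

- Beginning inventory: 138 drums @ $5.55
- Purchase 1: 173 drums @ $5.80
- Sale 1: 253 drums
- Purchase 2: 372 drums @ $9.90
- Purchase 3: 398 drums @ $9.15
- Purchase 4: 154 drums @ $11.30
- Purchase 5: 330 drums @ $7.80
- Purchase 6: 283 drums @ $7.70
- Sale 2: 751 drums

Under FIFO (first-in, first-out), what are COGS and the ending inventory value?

Sale 1 (253) [FIFO — oldest first]: 138 @ $5.55 + 115 @ $5.80 = $1,432.90
Sale 2 (751) [FIFO — oldest first]: 58 @ $5.80 + 372 @ $9.90 + 321 @ $9.15 = $6,956.35
Total COGS = $1,432.90 + $6,956.35 = $8,389.25
Ending inventory: 77 @ $9.15 + 154 @ $11.30 + 330 @ $7.80 + 283 @ $7.70 = $7,197.85
Check: goods available $15,587.10 = COGS $8,389.25 + ending $7,197.85

COGS = $8,389.25; ending inventory = $7,197.85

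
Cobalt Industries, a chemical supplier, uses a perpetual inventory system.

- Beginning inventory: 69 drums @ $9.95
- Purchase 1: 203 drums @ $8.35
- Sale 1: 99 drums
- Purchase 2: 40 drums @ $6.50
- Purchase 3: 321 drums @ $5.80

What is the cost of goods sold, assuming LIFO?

COGS = $826.65

Sale 1 (99) [LIFO — newest first]: 99 @ $8.35 = $826.65
Ending inventory: 69 @ $9.95 + 104 @ $8.35 + 40 @ $6.50 + 321 @ $5.80 = $3,676.75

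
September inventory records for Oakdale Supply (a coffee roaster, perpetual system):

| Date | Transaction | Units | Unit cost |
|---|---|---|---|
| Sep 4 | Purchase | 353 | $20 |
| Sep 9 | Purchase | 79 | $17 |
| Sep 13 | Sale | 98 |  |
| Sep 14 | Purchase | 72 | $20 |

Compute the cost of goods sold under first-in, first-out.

Sep 13, 98 sold [FIFO — oldest first]: 98 @ $20 = $1,960
Ending inventory: 255 @ $20 + 79 @ $17 + 72 @ $20 = $7,883
Check: goods available $9,843 = COGS $1,960 + ending $7,883

COGS = $1,960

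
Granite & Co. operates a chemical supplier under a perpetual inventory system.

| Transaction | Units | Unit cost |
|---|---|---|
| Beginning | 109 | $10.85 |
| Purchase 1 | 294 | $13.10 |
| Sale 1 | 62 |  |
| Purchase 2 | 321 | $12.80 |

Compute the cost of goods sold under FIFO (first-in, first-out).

COGS = $672.70

Sale 1 (62) [FIFO — oldest first]: 62 @ $10.85 = $672.70
Ending inventory: 47 @ $10.85 + 294 @ $13.10 + 321 @ $12.80 = $8,470.15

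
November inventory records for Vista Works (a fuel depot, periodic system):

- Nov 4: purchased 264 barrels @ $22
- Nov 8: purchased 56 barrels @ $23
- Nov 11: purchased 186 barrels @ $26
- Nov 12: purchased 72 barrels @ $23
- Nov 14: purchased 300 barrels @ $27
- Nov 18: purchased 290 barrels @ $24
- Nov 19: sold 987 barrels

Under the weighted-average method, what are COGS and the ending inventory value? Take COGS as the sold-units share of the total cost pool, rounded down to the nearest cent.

COGS = $24,208.54; ending inventory = $4,439.46

Nov 19, sell 987: 987/1168 × $28,648.00 → $24,208.54
Ending inventory (cost pool remaining) = $4,439.46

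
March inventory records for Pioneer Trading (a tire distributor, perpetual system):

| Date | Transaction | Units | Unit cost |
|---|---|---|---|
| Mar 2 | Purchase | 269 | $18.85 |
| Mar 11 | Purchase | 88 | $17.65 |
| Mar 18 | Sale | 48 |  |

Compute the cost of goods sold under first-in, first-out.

Mar 18, 48 sold [FIFO — oldest first]: 48 @ $18.85 = $904.80
Ending inventory: 221 @ $18.85 + 88 @ $17.65 = $5,719.05
Check: goods available $6,623.85 = COGS $904.80 + ending $5,719.05

COGS = $904.80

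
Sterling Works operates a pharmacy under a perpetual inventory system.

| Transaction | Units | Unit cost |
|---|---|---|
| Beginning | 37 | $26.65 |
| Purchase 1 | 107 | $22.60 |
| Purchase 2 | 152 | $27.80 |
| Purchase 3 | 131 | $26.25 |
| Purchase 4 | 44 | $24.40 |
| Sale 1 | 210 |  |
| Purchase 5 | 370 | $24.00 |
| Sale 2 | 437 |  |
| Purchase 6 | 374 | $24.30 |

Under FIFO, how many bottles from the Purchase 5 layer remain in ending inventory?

Sale 1 (210) [FIFO — oldest first]: 37 @ $26.65 + 107 @ $22.60 + 66 @ $27.80 = $5,239.05
Sale 2 (437) [FIFO — oldest first]: 86 @ $27.80 + 131 @ $26.25 + 44 @ $24.40 + 176 @ $24.00 = $11,127.15
Total COGS = $5,239.05 + $11,127.15 = $16,366.20
Ending inventory: 194 @ $24.00 + 374 @ $24.30 = $13,744.20
Check: goods available $30,110.40 = COGS $16,366.20 + ending $13,744.20

194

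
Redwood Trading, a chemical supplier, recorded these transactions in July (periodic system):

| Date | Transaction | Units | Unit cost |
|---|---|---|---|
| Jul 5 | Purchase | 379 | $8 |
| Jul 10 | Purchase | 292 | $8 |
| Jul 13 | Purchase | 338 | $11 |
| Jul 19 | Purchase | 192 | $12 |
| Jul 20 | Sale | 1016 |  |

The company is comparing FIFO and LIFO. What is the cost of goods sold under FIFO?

FIFO COGS: 379 @ $8 + 292 @ $8 + 338 @ $11 + 7 @ $12 = $9,170
LIFO COGS: 192 @ $12 + 338 @ $11 + 292 @ $8 + 194 @ $8 = $9,910

COGS = $9,170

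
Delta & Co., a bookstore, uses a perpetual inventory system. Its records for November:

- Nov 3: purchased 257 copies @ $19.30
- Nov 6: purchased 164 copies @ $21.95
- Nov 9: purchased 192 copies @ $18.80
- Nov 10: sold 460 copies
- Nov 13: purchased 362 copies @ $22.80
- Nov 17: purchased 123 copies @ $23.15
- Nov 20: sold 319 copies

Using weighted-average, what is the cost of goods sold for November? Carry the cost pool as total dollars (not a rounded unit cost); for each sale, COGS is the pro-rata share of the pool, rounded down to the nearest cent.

COGS = $16,201.31

After Nov 3: 257 on hand, pool $4,960.10 (≈ $19.3000 each)
After Nov 6: 421 on hand, pool $8,559.90 (≈ $20.3323 each)
After Nov 9: 613 on hand, pool $12,169.50 (≈ $19.8524 each)
Nov 10, sell 460: 460/613 × $12,169.50 → $9,132.08
After Nov 13: 515 on hand, pool $11,291.02 (≈ $21.9243 each)
After Nov 17: 638 on hand, pool $14,138.47 (≈ $22.1606 each)
Nov 20, sell 319: 319/638 × $14,138.47 → $7,069.23
Total COGS = $9,132.08 + $7,069.23 = $16,201.31
Ending inventory (cost pool remaining) = $7,069.24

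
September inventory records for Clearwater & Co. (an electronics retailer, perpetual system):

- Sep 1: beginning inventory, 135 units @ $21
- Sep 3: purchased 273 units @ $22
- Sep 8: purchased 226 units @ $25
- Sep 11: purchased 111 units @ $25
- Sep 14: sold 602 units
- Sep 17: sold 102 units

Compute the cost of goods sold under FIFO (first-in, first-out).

COGS = $16,241

Sep 14, 602 sold [FIFO — oldest first]: 135 @ $21 + 273 @ $22 + 194 @ $25 = $13,691
Sep 17, 102 sold [FIFO — oldest first]: 32 @ $25 + 70 @ $25 = $2,550
Total COGS = $13,691 + $2,550 = $16,241
Ending inventory: 41 @ $25 = $1,025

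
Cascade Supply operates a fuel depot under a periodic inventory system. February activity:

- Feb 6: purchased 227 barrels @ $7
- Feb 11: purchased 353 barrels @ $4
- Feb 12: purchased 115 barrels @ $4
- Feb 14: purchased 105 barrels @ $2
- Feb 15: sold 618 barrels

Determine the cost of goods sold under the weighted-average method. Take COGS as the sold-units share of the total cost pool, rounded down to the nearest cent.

COGS = $2,835.84

Feb 15, sell 618: 618/800 × $3,671.00 → $2,835.84
Ending inventory (cost pool remaining) = $835.16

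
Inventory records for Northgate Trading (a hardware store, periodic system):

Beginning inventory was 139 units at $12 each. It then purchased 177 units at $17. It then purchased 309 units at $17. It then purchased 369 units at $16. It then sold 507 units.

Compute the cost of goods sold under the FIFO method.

COGS = $7,924

Sale 1 (507) [FIFO — oldest first]: 139 @ $12 + 177 @ $17 + 191 @ $17 = $7,924
Ending inventory: 118 @ $17 + 369 @ $16 = $7,910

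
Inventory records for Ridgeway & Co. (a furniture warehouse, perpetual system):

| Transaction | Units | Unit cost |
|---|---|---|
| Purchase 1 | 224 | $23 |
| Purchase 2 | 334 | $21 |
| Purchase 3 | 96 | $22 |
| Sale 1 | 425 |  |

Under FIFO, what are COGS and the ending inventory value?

Sale 1 (425) [FIFO — oldest first]: 224 @ $23 + 201 @ $21 = $9,373
Ending inventory: 133 @ $21 + 96 @ $22 = $4,905

COGS = $9,373; ending inventory = $4,905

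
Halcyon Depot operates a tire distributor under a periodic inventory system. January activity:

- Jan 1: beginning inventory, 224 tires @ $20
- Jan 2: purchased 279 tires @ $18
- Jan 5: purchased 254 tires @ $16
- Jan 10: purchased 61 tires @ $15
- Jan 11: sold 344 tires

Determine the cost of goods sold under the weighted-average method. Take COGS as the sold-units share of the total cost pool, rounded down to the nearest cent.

COGS = $6,089.80

Jan 11, sell 344: 344/818 × $14,481.00 → $6,089.80
Ending inventory (cost pool remaining) = $8,391.20
Check: goods available $14,481.00 = COGS $6,089.80 + ending $8,391.20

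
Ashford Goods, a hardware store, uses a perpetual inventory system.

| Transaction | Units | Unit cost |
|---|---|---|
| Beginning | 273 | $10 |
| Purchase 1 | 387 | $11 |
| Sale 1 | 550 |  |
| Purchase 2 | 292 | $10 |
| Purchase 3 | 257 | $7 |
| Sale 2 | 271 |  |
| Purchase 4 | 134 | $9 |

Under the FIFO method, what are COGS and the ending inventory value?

COGS = $8,597; ending inventory = $4,315

Sale 1 (550) [FIFO — oldest first]: 273 @ $10 + 277 @ $11 = $5,777
Sale 2 (271) [FIFO — oldest first]: 110 @ $11 + 161 @ $10 = $2,820
Total COGS = $5,777 + $2,820 = $8,597
Ending inventory: 131 @ $10 + 257 @ $7 + 134 @ $9 = $4,315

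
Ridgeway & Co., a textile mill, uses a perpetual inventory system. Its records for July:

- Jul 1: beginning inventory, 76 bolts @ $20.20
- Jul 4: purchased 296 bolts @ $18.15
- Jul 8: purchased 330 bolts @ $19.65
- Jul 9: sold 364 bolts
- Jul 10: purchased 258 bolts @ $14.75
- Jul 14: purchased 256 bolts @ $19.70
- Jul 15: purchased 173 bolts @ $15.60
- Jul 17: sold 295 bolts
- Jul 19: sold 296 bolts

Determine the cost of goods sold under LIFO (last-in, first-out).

COGS = $17,233.10

Jul 9, 364 sold [LIFO — newest first]: 330 @ $19.65 + 34 @ $18.15 = $7,101.60
Jul 17, 295 sold [LIFO — newest first]: 173 @ $15.60 + 122 @ $19.70 = $5,102.20
Jul 19, 296 sold [LIFO — newest first]: 134 @ $19.70 + 162 @ $14.75 = $5,029.30
Total COGS = $7,101.60 + $5,102.20 + $5,029.30 = $17,233.10
Ending inventory: 76 @ $20.20 + 262 @ $18.15 + 96 @ $14.75 = $7,706.50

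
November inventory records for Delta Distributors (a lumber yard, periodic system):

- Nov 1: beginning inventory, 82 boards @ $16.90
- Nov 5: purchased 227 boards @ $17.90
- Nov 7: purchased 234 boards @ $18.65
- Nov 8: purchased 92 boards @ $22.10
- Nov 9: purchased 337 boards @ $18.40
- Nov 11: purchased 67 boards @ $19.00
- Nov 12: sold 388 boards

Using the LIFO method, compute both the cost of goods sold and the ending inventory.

Nov 12, 388 sold [LIFO — newest first]: 67 @ $19.00 + 321 @ $18.40 = $7,179.40
Ending inventory: 82 @ $16.90 + 227 @ $17.90 + 234 @ $18.65 + 92 @ $22.10 + 16 @ $18.40 = $12,140.80
Check: goods available $19,320.20 = COGS $7,179.40 + ending $12,140.80

COGS = $7,179.40; ending inventory = $12,140.80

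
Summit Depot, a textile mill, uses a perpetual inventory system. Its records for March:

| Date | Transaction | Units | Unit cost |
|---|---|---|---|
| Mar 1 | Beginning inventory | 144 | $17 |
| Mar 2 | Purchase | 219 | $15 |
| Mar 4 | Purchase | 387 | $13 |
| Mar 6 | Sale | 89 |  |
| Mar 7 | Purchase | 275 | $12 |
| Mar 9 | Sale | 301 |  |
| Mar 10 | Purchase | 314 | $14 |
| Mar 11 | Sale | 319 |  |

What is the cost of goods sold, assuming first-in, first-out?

COGS = $10,231

Mar 6, 89 sold [FIFO — oldest first]: 89 @ $17 = $1,513
Mar 9, 301 sold [FIFO — oldest first]: 55 @ $17 + 219 @ $15 + 27 @ $13 = $4,571
Mar 11, 319 sold [FIFO — oldest first]: 319 @ $13 = $4,147
Total COGS = $1,513 + $4,571 + $4,147 = $10,231
Ending inventory: 41 @ $13 + 275 @ $12 + 314 @ $14 = $8,229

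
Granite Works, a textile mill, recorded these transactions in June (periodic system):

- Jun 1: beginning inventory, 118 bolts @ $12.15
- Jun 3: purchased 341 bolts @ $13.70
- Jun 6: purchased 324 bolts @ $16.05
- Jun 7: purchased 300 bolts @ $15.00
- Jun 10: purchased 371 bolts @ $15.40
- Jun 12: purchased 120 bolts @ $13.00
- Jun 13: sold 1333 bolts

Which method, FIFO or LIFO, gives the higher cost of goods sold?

FIFO COGS: 118 @ $12.15 + 341 @ $13.70 + 324 @ $16.05 + 300 @ $15.00 + 250 @ $15.40 = $19,655.60
LIFO COGS: 120 @ $13.00 + 371 @ $15.40 + 300 @ $15.00 + 324 @ $16.05 + 218 @ $13.70 = $19,960.20

LIFO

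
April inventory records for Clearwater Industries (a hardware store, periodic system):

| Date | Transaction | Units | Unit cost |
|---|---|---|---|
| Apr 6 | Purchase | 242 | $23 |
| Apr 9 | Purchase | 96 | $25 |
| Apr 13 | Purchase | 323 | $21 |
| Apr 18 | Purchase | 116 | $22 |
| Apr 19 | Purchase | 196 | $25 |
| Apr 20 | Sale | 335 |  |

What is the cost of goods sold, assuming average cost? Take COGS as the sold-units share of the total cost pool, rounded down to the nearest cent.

Apr 20, sell 335: 335/973 × $22,201.00 → $7,643.71
Ending inventory (cost pool remaining) = $14,557.29

COGS = $7,643.71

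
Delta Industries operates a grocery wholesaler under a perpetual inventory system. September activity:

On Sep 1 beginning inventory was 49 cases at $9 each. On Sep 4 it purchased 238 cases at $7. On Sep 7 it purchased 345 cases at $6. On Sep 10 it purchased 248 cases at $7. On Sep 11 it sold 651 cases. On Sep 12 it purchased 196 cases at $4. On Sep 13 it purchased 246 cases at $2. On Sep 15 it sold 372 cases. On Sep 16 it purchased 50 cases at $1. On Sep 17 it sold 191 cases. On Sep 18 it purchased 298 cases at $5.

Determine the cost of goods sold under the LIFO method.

Sep 11, 651 sold [LIFO — newest first]: 248 @ $7 + 345 @ $6 + 58 @ $7 = $4,212
Sep 15, 372 sold [LIFO — newest first]: 246 @ $2 + 126 @ $4 = $996
Sep 17, 191 sold [LIFO — newest first]: 50 @ $1 + 70 @ $4 + 71 @ $7 = $827
Total COGS = $4,212 + $996 + $827 = $6,035
Ending inventory: 49 @ $9 + 109 @ $7 + 298 @ $5 = $2,694
Check: goods available $8,729 = COGS $6,035 + ending $2,694

COGS = $6,035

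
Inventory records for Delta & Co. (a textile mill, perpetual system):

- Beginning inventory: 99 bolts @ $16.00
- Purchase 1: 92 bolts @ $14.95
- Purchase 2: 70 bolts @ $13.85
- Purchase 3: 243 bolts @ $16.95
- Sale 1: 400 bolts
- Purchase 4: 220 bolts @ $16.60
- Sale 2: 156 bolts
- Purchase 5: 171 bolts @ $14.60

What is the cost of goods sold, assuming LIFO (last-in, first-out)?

COGS = $8,978.60

Sale 1 (400) [LIFO — newest first]: 243 @ $16.95 + 70 @ $13.85 + 87 @ $14.95 = $6,389.00
Sale 2 (156) [LIFO — newest first]: 156 @ $16.60 = $2,589.60
Total COGS = $6,389.00 + $2,589.60 = $8,978.60
Ending inventory: 99 @ $16.00 + 5 @ $14.95 + 64 @ $16.60 + 171 @ $14.60 = $5,217.75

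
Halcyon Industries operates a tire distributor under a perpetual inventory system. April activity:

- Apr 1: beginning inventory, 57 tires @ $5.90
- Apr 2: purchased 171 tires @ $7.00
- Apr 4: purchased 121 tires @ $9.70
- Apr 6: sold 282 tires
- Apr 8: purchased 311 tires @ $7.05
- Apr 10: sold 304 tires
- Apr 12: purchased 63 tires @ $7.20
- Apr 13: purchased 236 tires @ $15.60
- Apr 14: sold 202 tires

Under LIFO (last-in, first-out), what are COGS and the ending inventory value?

Apr 6, 282 sold [LIFO — newest first]: 121 @ $9.70 + 161 @ $7.00 = $2,300.70
Apr 10, 304 sold [LIFO — newest first]: 304 @ $7.05 = $2,143.20
Apr 14, 202 sold [LIFO — newest first]: 202 @ $15.60 = $3,151.20
Total COGS = $2,300.70 + $2,143.20 + $3,151.20 = $7,595.10
Ending inventory: 57 @ $5.90 + 10 @ $7.00 + 7 @ $7.05 + 63 @ $7.20 + 34 @ $15.60 = $1,439.65

COGS = $7,595.10; ending inventory = $1,439.65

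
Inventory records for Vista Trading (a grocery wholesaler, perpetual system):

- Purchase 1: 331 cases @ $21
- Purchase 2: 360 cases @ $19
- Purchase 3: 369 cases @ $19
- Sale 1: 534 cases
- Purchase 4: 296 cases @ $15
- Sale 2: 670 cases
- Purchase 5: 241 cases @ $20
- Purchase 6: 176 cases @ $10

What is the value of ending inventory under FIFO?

Ending inventory = $8,860

Sale 1 (534) [FIFO — oldest first]: 331 @ $21 + 203 @ $19 = $10,808
Sale 2 (670) [FIFO — oldest first]: 157 @ $19 + 369 @ $19 + 144 @ $15 = $12,154
Total COGS = $10,808 + $12,154 = $22,962
Ending inventory: 152 @ $15 + 241 @ $20 + 176 @ $10 = $8,860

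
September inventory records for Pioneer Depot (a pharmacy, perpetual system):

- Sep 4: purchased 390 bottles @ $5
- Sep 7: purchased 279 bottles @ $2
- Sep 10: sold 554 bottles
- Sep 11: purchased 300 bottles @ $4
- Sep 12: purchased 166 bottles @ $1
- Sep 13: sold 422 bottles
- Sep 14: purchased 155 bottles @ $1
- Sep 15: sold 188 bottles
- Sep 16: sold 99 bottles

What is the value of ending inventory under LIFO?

Sep 10, 554 sold [LIFO — newest first]: 279 @ $2 + 275 @ $5 = $1,933
Sep 13, 422 sold [LIFO — newest first]: 166 @ $1 + 256 @ $4 = $1,190
Sep 15, 188 sold [LIFO — newest first]: 155 @ $1 + 33 @ $4 = $287
Sep 16, 99 sold [LIFO — newest first]: 11 @ $4 + 88 @ $5 = $484
Total COGS = $1,933 + $1,190 + $287 + $484 = $3,894
Ending inventory: 27 @ $5 = $135
Check: goods available $4,029 = COGS $3,894 + ending $135

Ending inventory = $135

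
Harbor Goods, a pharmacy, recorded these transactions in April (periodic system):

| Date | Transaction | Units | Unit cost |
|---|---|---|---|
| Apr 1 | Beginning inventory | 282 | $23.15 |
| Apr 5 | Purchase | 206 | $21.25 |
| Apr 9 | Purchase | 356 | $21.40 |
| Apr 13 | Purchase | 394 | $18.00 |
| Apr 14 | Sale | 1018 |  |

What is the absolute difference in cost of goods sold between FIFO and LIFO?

FIFO COGS: 282 @ $23.15 + 206 @ $21.25 + 356 @ $21.40 + 174 @ $18.00 = $21,656.20
LIFO COGS: 394 @ $18.00 + 356 @ $21.40 + 206 @ $21.25 + 62 @ $23.15 = $20,523.20
Difference = |$21,656.20 − $20,523.20| = $1,133.00

$1,133.00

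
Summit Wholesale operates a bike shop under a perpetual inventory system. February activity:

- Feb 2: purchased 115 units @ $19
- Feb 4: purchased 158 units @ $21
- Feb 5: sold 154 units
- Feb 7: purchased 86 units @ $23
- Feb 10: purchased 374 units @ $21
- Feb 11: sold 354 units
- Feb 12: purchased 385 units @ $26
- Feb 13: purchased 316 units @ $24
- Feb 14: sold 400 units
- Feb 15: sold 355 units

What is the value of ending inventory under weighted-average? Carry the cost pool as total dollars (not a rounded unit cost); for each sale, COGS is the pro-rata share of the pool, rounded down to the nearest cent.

Ending inventory = $4,126.70

After Feb 2: 115 on hand, pool $2,185.00 (≈ $19.0000 each)
After Feb 4: 273 on hand, pool $5,503.00 (≈ $20.1575 each)
Feb 5, sell 154: 154/273 × $5,503.00 → $3,104.25
After Feb 7: 205 on hand, pool $4,376.75 (≈ $21.3500 each)
After Feb 10: 579 on hand, pool $12,230.75 (≈ $21.1239 each)
Feb 11, sell 354: 354/579 × $12,230.75 → $7,477.86
After Feb 12: 610 on hand, pool $14,762.89 (≈ $24.2015 each)
After Feb 13: 926 on hand, pool $22,346.89 (≈ $24.1327 each)
Feb 14, sell 400: 400/926 × $22,346.89 → $9,653.08
Feb 15, sell 355: 355/526 × $12,693.81 → $8,567.11
Total COGS = $3,104.25 + $7,477.86 + $9,653.08 + $8,567.11 = $28,802.30
Ending inventory (cost pool remaining) = $4,126.70
Check: goods available $32,929.00 = COGS $28,802.30 + ending $4,126.70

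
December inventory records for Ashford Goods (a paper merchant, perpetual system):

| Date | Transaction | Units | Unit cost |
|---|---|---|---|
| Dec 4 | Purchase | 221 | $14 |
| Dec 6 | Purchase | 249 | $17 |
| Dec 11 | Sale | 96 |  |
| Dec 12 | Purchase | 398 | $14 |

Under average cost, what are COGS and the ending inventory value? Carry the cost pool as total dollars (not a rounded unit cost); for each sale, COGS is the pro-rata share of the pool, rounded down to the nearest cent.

COGS = $1,496.57; ending inventory = $11,402.43

After Dec 4: 221 on hand, pool $3,094.00 (≈ $14.0000 each)
After Dec 6: 470 on hand, pool $7,327.00 (≈ $15.5894 each)
Dec 11, sell 96: 96/470 × $7,327.00 → $1,496.57
After Dec 12: 772 on hand, pool $11,402.43 (≈ $14.7700 each)
Ending inventory (cost pool remaining) = $11,402.43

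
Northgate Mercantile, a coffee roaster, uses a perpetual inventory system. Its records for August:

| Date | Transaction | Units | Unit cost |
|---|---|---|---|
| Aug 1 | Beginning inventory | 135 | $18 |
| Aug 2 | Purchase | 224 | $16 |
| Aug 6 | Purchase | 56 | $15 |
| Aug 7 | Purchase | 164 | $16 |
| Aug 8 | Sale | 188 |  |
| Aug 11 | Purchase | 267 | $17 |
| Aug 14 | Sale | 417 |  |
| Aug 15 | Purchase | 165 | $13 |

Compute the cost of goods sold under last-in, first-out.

COGS = $9,891

Aug 8, 188 sold [LIFO — newest first]: 164 @ $16 + 24 @ $15 = $2,984
Aug 14, 417 sold [LIFO — newest first]: 267 @ $17 + 32 @ $15 + 118 @ $16 = $6,907
Total COGS = $2,984 + $6,907 = $9,891
Ending inventory: 135 @ $18 + 106 @ $16 + 165 @ $13 = $6,271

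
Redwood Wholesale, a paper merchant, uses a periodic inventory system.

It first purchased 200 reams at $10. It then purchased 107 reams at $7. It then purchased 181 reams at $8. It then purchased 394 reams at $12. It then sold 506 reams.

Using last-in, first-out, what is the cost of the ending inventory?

Sale 1 (506) [LIFO — newest first]: 394 @ $12 + 112 @ $8 = $5,624
Ending inventory: 200 @ $10 + 107 @ $7 + 69 @ $8 = $3,301
Check: goods available $8,925 = COGS $5,624 + ending $3,301

Ending inventory = $3,301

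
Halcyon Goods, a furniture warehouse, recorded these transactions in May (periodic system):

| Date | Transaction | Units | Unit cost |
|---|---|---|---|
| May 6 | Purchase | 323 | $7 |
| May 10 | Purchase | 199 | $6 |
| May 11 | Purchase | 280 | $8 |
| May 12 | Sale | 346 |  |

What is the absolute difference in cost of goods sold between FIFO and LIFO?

FIFO COGS: 323 @ $7 + 23 @ $6 = $2,399
LIFO COGS: 280 @ $8 + 66 @ $6 = $2,636
Difference = |$2,399 − $2,636| = $237

$237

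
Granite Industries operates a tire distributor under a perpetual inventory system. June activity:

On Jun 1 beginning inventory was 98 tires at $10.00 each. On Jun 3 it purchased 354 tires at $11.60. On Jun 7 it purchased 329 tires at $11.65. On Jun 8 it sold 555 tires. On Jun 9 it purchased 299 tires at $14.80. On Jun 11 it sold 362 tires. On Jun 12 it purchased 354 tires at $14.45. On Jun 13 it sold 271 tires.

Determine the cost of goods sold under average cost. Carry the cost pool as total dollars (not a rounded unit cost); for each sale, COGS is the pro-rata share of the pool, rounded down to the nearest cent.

After Jun 1: 98 on hand, pool $980.00 (≈ $10.0000 each)
After Jun 3: 452 on hand, pool $5,086.40 (≈ $11.2531 each)
After Jun 7: 781 on hand, pool $8,919.25 (≈ $11.4203 each)
Jun 8, sell 555: 555/781 × $8,919.25 → $6,338.26
After Jun 9: 525 on hand, pool $7,006.19 (≈ $13.3451 each)
Jun 11, sell 362: 362/525 × $7,006.19 → $4,830.93
After Jun 12: 517 on hand, pool $7,290.56 (≈ $14.1017 each)
Jun 13, sell 271: 271/517 × $7,290.56 → $3,821.55
Total COGS = $6,338.26 + $4,830.93 + $3,821.55 = $14,990.74
Ending inventory (cost pool remaining) = $3,469.01

COGS = $14,990.74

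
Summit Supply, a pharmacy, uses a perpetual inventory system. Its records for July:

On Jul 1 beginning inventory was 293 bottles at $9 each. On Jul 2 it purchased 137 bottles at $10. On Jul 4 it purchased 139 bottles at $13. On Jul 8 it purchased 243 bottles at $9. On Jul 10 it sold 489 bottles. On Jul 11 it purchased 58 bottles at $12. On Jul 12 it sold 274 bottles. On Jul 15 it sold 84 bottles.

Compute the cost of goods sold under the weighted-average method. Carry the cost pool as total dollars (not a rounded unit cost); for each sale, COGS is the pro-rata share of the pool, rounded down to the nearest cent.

COGS = $8,462.85

After Jul 1: 293 on hand, pool $2,637.00 (≈ $9.0000 each)
After Jul 2: 430 on hand, pool $4,007.00 (≈ $9.3186 each)
After Jul 4: 569 on hand, pool $5,814.00 (≈ $10.2179 each)
After Jul 8: 812 on hand, pool $8,001.00 (≈ $9.8534 each)
Jul 10, sell 489: 489/812 × $8,001.00 → $4,818.33
After Jul 11: 381 on hand, pool $3,878.67 (≈ $10.1802 each)
Jul 12, sell 274: 274/381 × $3,878.67 → $2,789.38
Jul 15, sell 84: 84/107 × $1,089.29 → $855.14
Total COGS = $4,818.33 + $2,789.38 + $855.14 = $8,462.85
Ending inventory (cost pool remaining) = $234.15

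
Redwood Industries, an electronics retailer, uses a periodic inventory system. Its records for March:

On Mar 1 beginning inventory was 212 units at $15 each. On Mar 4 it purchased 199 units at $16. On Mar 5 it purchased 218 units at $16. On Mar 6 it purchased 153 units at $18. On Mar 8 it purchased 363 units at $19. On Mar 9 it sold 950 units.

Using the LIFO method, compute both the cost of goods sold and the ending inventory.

Mar 9, 950 sold [LIFO — newest first]: 363 @ $19 + 153 @ $18 + 218 @ $16 + 199 @ $16 + 17 @ $15 = $16,578
Ending inventory: 195 @ $15 = $2,925

COGS = $16,578; ending inventory = $2,925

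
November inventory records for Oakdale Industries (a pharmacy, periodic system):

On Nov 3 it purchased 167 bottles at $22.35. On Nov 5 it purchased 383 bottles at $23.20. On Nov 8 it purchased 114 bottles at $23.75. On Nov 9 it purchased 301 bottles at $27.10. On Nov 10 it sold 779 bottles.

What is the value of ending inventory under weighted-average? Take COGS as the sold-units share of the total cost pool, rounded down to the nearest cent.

Ending inventory = $4,526.19

Nov 10, sell 779: 779/965 × $23,482.65 → $18,956.46
Ending inventory (cost pool remaining) = $4,526.19
Check: goods available $23,482.65 = COGS $18,956.46 + ending $4,526.19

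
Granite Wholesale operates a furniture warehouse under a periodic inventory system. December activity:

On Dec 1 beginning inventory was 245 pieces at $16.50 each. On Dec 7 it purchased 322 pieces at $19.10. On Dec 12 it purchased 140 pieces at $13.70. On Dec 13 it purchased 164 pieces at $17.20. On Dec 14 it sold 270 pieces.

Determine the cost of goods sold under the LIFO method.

Dec 14, 270 sold [LIFO — newest first]: 164 @ $17.20 + 106 @ $13.70 = $4,273.00
Ending inventory: 245 @ $16.50 + 322 @ $19.10 + 34 @ $13.70 = $10,658.50

COGS = $4,273.00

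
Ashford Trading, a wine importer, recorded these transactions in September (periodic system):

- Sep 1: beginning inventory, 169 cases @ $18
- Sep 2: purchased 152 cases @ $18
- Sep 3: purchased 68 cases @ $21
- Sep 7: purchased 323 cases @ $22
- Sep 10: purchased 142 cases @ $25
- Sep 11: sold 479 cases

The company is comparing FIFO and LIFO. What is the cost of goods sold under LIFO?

FIFO COGS: 169 @ $18 + 152 @ $18 + 68 @ $21 + 90 @ $22 = $9,186
LIFO COGS: 142 @ $25 + 323 @ $22 + 14 @ $21 = $10,950

COGS = $10,950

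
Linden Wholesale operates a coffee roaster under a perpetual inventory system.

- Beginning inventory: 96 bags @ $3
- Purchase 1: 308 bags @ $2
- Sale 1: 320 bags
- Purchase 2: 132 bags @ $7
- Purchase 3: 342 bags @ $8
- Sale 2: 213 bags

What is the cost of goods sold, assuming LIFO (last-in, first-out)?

Sale 1 (320) [LIFO — newest first]: 308 @ $2 + 12 @ $3 = $652
Sale 2 (213) [LIFO — newest first]: 213 @ $8 = $1,704
Total COGS = $652 + $1,704 = $2,356
Ending inventory: 84 @ $3 + 132 @ $7 + 129 @ $8 = $2,208

COGS = $2,356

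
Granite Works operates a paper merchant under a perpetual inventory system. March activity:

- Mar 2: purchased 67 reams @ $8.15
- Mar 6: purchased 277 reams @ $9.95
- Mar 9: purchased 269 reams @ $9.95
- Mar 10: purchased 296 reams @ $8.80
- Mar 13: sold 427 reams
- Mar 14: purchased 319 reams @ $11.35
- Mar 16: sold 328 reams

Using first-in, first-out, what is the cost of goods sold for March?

Mar 13, 427 sold [FIFO — oldest first]: 67 @ $8.15 + 277 @ $9.95 + 83 @ $9.95 = $4,128.05
Mar 16, 328 sold [FIFO — oldest first]: 186 @ $9.95 + 142 @ $8.80 = $3,100.30
Total COGS = $4,128.05 + $3,100.30 = $7,228.35
Ending inventory: 154 @ $8.80 + 319 @ $11.35 = $4,975.85
Check: goods available $12,204.20 = COGS $7,228.35 + ending $4,975.85

COGS = $7,228.35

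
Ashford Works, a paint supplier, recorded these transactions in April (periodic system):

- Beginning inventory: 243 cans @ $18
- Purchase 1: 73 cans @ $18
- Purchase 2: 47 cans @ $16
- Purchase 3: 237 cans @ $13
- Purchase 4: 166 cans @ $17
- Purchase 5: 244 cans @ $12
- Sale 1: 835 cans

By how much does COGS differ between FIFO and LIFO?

$1,050

FIFO COGS: 243 @ $18 + 73 @ $18 + 47 @ $16 + 237 @ $13 + 166 @ $17 + 69 @ $12 = $13,171
LIFO COGS: 244 @ $12 + 166 @ $17 + 237 @ $13 + 47 @ $16 + 73 @ $18 + 68 @ $18 = $12,121
Difference = |$13,171 − $12,121| = $1,050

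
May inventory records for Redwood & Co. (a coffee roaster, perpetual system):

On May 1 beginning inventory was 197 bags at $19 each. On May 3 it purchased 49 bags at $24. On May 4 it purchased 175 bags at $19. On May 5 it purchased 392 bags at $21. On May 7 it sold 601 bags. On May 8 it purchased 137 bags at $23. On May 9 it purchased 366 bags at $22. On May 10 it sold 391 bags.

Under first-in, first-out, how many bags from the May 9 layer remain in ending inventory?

May 7, 601 sold [FIFO — oldest first]: 197 @ $19 + 49 @ $24 + 175 @ $19 + 180 @ $21 = $12,024
May 10, 391 sold [FIFO — oldest first]: 212 @ $21 + 137 @ $23 + 42 @ $22 = $8,527
Total COGS = $12,024 + $8,527 = $20,551
Ending inventory: 324 @ $22 = $7,128

324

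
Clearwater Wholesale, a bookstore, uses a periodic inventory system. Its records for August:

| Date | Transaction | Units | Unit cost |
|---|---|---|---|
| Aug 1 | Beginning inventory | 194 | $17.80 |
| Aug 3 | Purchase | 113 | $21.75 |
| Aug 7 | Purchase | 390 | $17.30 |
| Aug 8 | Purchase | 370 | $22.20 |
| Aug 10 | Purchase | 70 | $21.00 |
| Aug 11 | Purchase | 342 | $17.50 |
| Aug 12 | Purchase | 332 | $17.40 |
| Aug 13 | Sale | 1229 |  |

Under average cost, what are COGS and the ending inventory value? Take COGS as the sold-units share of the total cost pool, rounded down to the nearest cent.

Aug 13, sell 1229: 1229/1811 × $34,103.75 → $23,143.84
Ending inventory (cost pool remaining) = $10,959.91

COGS = $23,143.84; ending inventory = $10,959.91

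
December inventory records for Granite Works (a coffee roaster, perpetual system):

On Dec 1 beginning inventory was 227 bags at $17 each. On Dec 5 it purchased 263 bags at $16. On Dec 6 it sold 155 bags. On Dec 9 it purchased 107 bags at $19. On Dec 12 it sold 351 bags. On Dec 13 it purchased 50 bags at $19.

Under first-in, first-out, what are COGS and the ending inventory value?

COGS = $8,371; ending inventory = $2,679

Dec 6, 155 sold [FIFO — oldest first]: 155 @ $17 = $2,635
Dec 12, 351 sold [FIFO — oldest first]: 72 @ $17 + 263 @ $16 + 16 @ $19 = $5,736
Total COGS = $2,635 + $5,736 = $8,371
Ending inventory: 91 @ $19 + 50 @ $19 = $2,679
Check: goods available $11,050 = COGS $8,371 + ending $2,679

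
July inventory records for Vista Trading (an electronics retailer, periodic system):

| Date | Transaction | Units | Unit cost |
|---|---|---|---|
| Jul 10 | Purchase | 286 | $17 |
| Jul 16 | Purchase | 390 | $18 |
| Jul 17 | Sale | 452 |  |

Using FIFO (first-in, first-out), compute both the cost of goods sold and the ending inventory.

Jul 17, 452 sold [FIFO — oldest first]: 286 @ $17 + 166 @ $18 = $7,850
Ending inventory: 224 @ $18 = $4,032

COGS = $7,850; ending inventory = $4,032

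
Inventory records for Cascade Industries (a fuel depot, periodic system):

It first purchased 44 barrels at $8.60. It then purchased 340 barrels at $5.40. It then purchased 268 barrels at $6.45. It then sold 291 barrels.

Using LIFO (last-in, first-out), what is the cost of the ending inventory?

Ending inventory = $2,090.20

Sale 1 (291) [LIFO — newest first]: 268 @ $6.45 + 23 @ $5.40 = $1,852.80
Ending inventory: 44 @ $8.60 + 317 @ $5.40 = $2,090.20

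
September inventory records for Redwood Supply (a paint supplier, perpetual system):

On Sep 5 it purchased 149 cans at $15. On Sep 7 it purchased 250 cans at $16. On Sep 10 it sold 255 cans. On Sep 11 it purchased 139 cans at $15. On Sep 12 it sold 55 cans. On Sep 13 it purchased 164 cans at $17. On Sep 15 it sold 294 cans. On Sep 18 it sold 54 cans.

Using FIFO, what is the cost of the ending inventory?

Sep 10, 255 sold [FIFO — oldest first]: 149 @ $15 + 106 @ $16 = $3,931
Sep 12, 55 sold [FIFO — oldest first]: 55 @ $16 = $880
Sep 15, 294 sold [FIFO — oldest first]: 89 @ $16 + 139 @ $15 + 66 @ $17 = $4,631
Sep 18, 54 sold [FIFO — oldest first]: 54 @ $17 = $918
Total COGS = $3,931 + $880 + $4,631 + $918 = $10,360
Ending inventory: 44 @ $17 = $748

Ending inventory = $748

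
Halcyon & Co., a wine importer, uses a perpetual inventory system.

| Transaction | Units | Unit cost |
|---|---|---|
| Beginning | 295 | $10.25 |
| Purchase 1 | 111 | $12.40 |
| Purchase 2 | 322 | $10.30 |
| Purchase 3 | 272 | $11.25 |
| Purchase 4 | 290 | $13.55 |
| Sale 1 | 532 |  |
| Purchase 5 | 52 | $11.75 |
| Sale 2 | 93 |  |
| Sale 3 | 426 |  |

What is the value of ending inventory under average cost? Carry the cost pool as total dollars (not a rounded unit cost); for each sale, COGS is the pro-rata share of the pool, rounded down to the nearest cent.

After Beginning: 295 on hand, pool $3,023.75 (≈ $10.2500 each)
After Purchase 1: 406 on hand, pool $4,400.15 (≈ $10.8378 each)
After Purchase 2: 728 on hand, pool $7,716.75 (≈ $10.5999 each)
After Purchase 3: 1000 on hand, pool $10,776.75 (≈ $10.7767 each)
After Purchase 4: 1290 on hand, pool $14,706.25 (≈ $11.4002 each)
Sale 1, sell 532: 532/1290 × $14,706.25 → $6,064.90
After Purchase 5: 810 on hand, pool $9,252.35 (≈ $11.4227 each)
Sale 2, sell 93: 93/810 × $9,252.35 → $1,062.30
Sale 3, sell 426: 426/717 × $8,190.05 → $4,866.05
Total COGS = $6,064.90 + $1,062.30 + $4,866.05 = $11,993.25
Ending inventory (cost pool remaining) = $3,324.00

Ending inventory = $3,324.00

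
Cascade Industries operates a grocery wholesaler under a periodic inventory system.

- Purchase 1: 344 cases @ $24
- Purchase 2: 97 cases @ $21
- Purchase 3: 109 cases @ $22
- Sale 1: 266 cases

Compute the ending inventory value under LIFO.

Ending inventory = $6,816

Sale 1 (266) [LIFO — newest first]: 109 @ $22 + 97 @ $21 + 60 @ $24 = $5,875
Ending inventory: 284 @ $24 = $6,816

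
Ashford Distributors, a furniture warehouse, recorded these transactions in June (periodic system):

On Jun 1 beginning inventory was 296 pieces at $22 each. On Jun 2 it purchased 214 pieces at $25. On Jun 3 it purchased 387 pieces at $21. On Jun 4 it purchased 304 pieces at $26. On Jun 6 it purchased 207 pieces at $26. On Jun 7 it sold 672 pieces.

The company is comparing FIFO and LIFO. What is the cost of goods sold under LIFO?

FIFO COGS: 296 @ $22 + 214 @ $25 + 162 @ $21 = $15,264
LIFO COGS: 207 @ $26 + 304 @ $26 + 161 @ $21 = $16,667

COGS = $16,667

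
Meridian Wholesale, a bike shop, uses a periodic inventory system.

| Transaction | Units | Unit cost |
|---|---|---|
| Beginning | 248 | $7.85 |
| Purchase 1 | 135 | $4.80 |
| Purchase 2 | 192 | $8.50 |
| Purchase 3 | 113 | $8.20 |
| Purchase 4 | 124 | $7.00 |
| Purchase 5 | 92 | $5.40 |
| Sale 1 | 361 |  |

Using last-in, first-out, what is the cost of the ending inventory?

Sale 1 (361) [LIFO — newest first]: 92 @ $5.40 + 124 @ $7.00 + 113 @ $8.20 + 32 @ $8.50 = $2,563.40
Ending inventory: 248 @ $7.85 + 135 @ $4.80 + 160 @ $8.50 = $3,954.80

Ending inventory = $3,954.80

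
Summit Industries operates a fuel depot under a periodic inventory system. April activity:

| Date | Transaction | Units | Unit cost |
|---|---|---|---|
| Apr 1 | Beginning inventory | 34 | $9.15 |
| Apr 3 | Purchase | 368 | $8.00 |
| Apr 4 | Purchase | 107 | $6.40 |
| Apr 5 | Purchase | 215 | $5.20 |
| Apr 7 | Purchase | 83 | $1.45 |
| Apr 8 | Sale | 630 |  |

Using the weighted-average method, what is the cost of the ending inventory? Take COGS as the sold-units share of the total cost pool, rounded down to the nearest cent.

Apr 8, sell 630: 630/807 × $5,178.25 → $4,042.50
Ending inventory (cost pool remaining) = $1,135.75

Ending inventory = $1,135.75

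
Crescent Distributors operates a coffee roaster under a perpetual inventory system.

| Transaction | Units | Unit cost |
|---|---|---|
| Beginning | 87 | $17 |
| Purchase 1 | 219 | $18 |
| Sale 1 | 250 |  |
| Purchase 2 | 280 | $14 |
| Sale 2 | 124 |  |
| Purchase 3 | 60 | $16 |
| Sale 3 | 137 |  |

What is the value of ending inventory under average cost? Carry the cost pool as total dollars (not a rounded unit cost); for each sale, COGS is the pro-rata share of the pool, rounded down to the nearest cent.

Ending inventory = $2,014.73

After Beginning: 87 on hand, pool $1,479.00 (≈ $17.0000 each)
After Purchase 1: 306 on hand, pool $5,421.00 (≈ $17.7157 each)
Sale 1, sell 250: 250/306 × $5,421.00 → $4,428.92
After Purchase 2: 336 on hand, pool $4,912.08 (≈ $14.6193 each)
Sale 2, sell 124: 124/336 × $4,912.08 → $1,812.79
After Purchase 3: 272 on hand, pool $4,059.29 (≈ $14.9239 each)
Sale 3, sell 137: 137/272 × $4,059.29 → $2,044.56
Total COGS = $4,428.92 + $1,812.79 + $2,044.56 = $8,286.27
Ending inventory (cost pool remaining) = $2,014.73
Check: goods available $10,301.00 = COGS $8,286.27 + ending $2,014.73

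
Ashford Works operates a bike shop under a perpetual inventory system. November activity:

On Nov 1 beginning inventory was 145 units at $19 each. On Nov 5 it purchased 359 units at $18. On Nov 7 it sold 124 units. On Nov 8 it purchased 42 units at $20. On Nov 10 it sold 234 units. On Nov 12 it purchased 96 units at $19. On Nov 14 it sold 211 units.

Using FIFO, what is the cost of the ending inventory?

Ending inventory = $1,387

Nov 7, 124 sold [FIFO — oldest first]: 124 @ $19 = $2,356
Nov 10, 234 sold [FIFO — oldest first]: 21 @ $19 + 213 @ $18 = $4,233
Nov 14, 211 sold [FIFO — oldest first]: 146 @ $18 + 42 @ $20 + 23 @ $19 = $3,905
Total COGS = $2,356 + $4,233 + $3,905 = $10,494
Ending inventory: 73 @ $19 = $1,387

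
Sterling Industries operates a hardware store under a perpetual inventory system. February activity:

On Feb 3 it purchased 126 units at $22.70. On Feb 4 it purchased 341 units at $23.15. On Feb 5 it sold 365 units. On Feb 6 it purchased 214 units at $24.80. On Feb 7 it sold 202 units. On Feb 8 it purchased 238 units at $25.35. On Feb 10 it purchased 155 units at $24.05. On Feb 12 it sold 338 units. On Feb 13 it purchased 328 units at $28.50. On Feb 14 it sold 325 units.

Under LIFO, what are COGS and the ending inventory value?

Feb 5, 365 sold [LIFO — newest first]: 341 @ $23.15 + 24 @ $22.70 = $8,438.95
Feb 7, 202 sold [LIFO — newest first]: 202 @ $24.80 = $5,009.60
Feb 12, 338 sold [LIFO — newest first]: 155 @ $24.05 + 183 @ $25.35 = $8,366.80
Feb 14, 325 sold [LIFO — newest first]: 325 @ $28.50 = $9,262.50
Total COGS = $8,438.95 + $5,009.60 + $8,366.80 + $9,262.50 = $31,077.85
Ending inventory: 102 @ $22.70 + 12 @ $24.80 + 55 @ $25.35 + 3 @ $28.50 = $4,092.75

COGS = $31,077.85; ending inventory = $4,092.75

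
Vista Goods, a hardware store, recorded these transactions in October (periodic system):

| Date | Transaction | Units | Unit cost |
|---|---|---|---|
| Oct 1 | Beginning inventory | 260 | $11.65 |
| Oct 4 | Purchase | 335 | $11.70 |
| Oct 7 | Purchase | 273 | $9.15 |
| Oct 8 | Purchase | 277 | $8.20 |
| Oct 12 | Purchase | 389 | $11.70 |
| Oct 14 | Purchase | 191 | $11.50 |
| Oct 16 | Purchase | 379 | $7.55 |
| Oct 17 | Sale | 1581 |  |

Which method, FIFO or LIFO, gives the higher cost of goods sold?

FIFO

FIFO COGS: 260 @ $11.65 + 335 @ $11.70 + 273 @ $9.15 + 277 @ $8.20 + 389 @ $11.70 + 47 @ $11.50 = $16,809.65
LIFO COGS: 379 @ $7.55 + 191 @ $11.50 + 389 @ $11.70 + 277 @ $8.20 + 273 @ $9.15 + 72 @ $11.70 = $15,221.00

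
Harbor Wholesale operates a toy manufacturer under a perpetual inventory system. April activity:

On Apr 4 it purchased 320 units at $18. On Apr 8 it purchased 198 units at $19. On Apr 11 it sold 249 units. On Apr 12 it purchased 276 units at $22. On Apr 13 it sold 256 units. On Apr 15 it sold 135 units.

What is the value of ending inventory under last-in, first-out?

Ending inventory = $2,772

Apr 11, 249 sold [LIFO — newest first]: 198 @ $19 + 51 @ $18 = $4,680
Apr 13, 256 sold [LIFO — newest first]: 256 @ $22 = $5,632
Apr 15, 135 sold [LIFO — newest first]: 20 @ $22 + 115 @ $18 = $2,510
Total COGS = $4,680 + $5,632 + $2,510 = $12,822
Ending inventory: 154 @ $18 = $2,772
Check: goods available $15,594 = COGS $12,822 + ending $2,772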